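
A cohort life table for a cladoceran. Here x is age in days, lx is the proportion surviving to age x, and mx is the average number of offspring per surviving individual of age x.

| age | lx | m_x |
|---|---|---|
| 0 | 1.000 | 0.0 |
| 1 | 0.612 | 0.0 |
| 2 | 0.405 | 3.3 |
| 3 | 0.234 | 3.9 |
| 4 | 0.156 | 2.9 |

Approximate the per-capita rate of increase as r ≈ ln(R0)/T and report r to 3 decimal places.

R0 = Σ lx·mx = 0 + 0 + 1.3365 + 0.9126 + 0.4524 = 2.7015
Σ x·lx·mx = 7.2204; T = 7.2204/2.7015 = 2.67274…
r ≈ ln(R0)/T = ln(2.7015)/2.67274… = 0.37183… → 0.372

0.372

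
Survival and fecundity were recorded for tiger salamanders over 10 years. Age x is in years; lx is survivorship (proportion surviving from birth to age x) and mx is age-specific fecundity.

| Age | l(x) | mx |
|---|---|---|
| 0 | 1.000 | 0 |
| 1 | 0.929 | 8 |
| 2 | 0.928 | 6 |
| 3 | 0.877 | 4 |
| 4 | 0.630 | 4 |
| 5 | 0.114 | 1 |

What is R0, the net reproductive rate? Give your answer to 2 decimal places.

19.14

lx·mx by age: 0, 7.432, 5.568, 3.508, 2.52, 0.114
R0 = Σ lx·mx = 19.142 → 19.14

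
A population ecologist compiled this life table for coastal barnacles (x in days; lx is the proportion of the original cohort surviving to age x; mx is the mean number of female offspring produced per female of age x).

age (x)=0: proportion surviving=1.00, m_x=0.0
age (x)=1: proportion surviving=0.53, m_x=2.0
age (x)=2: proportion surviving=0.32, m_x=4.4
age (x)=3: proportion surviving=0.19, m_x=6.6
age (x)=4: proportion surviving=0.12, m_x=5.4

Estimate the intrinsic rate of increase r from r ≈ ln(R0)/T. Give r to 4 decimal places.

R0 = Σ lx·mx = 0 + 1.06 + 1.408 + 1.254 + 0.648 = 4.37
Σ x·lx·mx = 10.23; T = 10.23/4.37 = 2.34096…
r ≈ ln(R0)/T = ln(4.37)/2.34096… = 0.629982… → 0.6300

0.6300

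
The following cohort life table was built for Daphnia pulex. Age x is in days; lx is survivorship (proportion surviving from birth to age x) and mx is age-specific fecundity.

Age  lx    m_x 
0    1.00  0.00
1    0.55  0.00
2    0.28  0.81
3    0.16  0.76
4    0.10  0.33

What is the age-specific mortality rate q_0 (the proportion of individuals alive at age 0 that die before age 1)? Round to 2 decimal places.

0.45

q_0 = (l_0 − l_1) / l_0 = (1 − 0.55) / 1
     = 0.45 / 1 = 0.45 → 0.45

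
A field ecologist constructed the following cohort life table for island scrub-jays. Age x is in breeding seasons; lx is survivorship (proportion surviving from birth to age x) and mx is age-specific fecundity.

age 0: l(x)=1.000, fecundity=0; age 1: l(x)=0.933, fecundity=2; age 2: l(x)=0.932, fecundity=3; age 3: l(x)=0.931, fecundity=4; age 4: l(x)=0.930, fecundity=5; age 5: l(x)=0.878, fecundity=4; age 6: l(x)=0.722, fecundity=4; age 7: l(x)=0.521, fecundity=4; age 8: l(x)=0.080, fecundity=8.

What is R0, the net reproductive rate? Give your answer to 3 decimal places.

lx·mx by age: 0, 1.866, 2.796, 3.724, 4.65, 3.512, 2.888, 2.084, 0.64
R0 = Σ lx·mx = 22.16 → 22.160

22.160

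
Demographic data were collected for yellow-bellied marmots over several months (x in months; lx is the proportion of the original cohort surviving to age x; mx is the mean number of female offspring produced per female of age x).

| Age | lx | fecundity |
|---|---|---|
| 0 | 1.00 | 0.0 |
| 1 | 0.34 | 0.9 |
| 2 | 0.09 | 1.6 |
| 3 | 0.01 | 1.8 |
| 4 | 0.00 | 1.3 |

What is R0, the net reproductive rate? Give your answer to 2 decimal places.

lx·mx by age: 0, 0.306, 0.144, 0.018, 0
R0 = Σ lx·mx = 0.468 → 0.47

0.47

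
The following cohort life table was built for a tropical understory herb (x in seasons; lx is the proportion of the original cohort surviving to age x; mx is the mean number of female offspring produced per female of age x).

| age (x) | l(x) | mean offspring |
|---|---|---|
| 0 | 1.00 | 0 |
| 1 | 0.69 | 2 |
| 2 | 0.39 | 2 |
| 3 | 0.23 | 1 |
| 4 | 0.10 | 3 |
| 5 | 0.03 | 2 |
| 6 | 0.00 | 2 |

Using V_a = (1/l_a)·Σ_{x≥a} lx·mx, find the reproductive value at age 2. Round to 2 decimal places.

lx·mx for x ≥ 2: 0.78, 0.23, 0.3, 0.06, 0 → sum = 1.37
V_2 = 1.37 / l_2 = 1.37 / 0.39 = 3.512821… → 3.51

3.51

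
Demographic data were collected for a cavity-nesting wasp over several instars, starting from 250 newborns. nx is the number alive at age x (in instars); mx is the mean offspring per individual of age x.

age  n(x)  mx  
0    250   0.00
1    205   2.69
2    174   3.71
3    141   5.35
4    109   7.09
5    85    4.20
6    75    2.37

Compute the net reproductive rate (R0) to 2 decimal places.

lx = nx/n0 = nx/250: 1, 0.82, 0.696, 0.564, 0.436, 0.34, 0.3
lx·mx by age: 0, 2.2058, 2.58216, 3.0174, 3.09124, 1.428, 0.711
R0 = Σ lx·mx = 13.0356 → 13.04

13.04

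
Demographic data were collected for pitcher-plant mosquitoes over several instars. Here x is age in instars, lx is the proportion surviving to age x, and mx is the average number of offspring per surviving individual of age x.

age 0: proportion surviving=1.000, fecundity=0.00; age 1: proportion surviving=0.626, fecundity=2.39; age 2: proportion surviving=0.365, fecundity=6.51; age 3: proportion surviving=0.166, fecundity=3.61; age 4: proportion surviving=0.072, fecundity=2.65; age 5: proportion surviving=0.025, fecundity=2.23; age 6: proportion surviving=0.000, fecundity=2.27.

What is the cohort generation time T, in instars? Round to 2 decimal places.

1.93

lx·mx: 0, 1.49614, 2.37615, 0.59926, 0.1908, 0.05575, 0 → R0 = 4.7181
x·lx·mx: 0, 1.49614, 4.7523, 1.79778, 0.7632, 0.27875, 0 → Σ = 9.08817
T = 9.08817 / 4.7181 = 1.926235… → 1.93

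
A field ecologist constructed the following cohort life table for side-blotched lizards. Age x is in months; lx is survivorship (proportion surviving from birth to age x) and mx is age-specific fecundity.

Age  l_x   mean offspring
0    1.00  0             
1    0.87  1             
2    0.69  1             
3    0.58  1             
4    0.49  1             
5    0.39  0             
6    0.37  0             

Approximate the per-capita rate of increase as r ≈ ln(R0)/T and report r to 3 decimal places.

0.427

R0 = Σ lx·mx = 0 + 0.87 + 0.69 + 0.58 + 0.49 + 0 + 0 = 2.63
Σ x·lx·mx = 5.95; T = 5.95/2.63 = 2.26236…
r ≈ ln(R0)/T = ln(2.63)/2.26236… = 0.42742… → 0.427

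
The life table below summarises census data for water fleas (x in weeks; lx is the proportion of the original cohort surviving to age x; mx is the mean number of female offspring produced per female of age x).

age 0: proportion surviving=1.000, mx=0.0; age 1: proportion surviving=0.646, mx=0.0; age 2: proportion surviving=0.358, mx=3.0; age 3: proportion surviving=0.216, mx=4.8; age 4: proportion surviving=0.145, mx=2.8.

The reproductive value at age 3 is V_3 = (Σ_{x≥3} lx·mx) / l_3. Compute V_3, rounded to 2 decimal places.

6.68

lx·mx for x ≥ 3: 1.0368, 0.406 → sum = 1.4428
V_3 = 1.4428 / l_3 = 1.4428 / 0.216 = 6.67963… → 6.68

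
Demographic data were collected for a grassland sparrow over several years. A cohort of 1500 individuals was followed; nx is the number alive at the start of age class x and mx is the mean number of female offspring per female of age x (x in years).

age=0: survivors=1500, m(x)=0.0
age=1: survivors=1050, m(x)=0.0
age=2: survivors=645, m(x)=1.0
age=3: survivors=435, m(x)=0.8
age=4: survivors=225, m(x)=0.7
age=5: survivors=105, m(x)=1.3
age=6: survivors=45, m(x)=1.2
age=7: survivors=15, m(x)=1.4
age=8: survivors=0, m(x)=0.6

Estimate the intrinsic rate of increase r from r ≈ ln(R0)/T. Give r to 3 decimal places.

lx = nx/n0 = nx/1500: 1, 0.7, 0.43, 0.29, 0.15, 0.07, 0.03, 0.01, 0
R0 = Σ lx·mx = 0 + 0 + 0.43 + 0.232 + 0.105 + 0.091 + 0.036 + 0.014 + 0 = 0.908
Σ x·lx·mx = 2.745; T = 2.745/0.908 = 3.02313…
r ≈ ln(R0)/T = ln(0.908)/3.02313… = -0.03192… → -0.032

-0.032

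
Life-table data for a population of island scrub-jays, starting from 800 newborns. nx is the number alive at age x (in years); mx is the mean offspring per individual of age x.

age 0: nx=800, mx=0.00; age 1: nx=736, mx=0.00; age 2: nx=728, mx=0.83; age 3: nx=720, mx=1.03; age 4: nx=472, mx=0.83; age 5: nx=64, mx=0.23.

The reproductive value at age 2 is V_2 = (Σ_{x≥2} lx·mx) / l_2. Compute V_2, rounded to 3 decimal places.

2.407

lx = nx/n0 = nx/800: 1, 0.92, 0.91, 0.9, 0.59, 0.08
lx·mx for x ≥ 2: 0.7553, 0.927, 0.4897, 0.0184 → sum = 2.1904
V_2 = 2.1904 / l_2 = 2.1904 / 0.91 = 2.407033… → 2.407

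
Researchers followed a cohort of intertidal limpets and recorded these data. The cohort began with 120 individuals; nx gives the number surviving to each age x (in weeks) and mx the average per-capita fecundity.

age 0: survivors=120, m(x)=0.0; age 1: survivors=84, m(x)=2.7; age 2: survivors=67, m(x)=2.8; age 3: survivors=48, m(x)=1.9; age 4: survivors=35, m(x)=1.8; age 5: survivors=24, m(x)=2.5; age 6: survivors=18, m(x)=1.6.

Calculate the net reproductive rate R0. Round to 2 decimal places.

5.48

lx = nx/n0 = nx/120: 1, 0.7, 0.55833…, 0.4, 0.29167…, 0.2, 0.15
lx·mx by age: 0, 1.89, 1.563333…, 0.76, 0.525…, 0.5, 0.24
R0 = Σ lx·mx = 5.478333… → 5.48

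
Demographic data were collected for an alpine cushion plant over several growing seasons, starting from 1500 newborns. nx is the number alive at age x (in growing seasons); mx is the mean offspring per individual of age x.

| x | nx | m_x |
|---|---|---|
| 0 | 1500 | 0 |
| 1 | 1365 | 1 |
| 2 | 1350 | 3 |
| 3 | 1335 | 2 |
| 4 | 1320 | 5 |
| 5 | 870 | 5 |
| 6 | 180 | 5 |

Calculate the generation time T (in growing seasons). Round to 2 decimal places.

lx = nx/n0 = nx/1500: 1, 0.91, 0.9, 0.89, 0.88, 0.58, 0.12
lx·mx: 0, 0.91, 2.7, 1.78, 4.4, 2.9, 0.6 → R0 = 13.29
x·lx·mx: 0, 0.91, 5.4, 5.34, 17.6, 14.5, 3.6 → Σ = 47.35
T = 47.35 / 13.29 = 3.562829… → 3.56

3.56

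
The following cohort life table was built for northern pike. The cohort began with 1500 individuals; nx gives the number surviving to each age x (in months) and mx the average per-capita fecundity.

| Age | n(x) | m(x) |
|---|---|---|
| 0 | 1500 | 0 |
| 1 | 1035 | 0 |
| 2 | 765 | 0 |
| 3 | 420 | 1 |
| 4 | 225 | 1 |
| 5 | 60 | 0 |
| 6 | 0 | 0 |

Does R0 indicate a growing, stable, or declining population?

lx = nx/n0 = nx/1500: 1, 0.69, 0.51, 0.28, 0.15, 0.04, 0
R0 = Σ lx·mx = 0 + 0 + 0 + 0.28 + 0.15 + 0 + 0 = 0.43
R0 < 1, so the population is declining.

declining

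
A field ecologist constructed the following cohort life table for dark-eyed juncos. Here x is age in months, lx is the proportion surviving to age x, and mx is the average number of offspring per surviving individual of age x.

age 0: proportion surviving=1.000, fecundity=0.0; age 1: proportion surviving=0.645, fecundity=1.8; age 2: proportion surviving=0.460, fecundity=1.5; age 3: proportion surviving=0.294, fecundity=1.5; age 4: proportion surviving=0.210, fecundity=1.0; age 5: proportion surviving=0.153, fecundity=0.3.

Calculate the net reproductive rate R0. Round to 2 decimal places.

2.55

lx·mx by age: 0, 1.161, 0.69, 0.441, 0.21, 0.0459
R0 = Σ lx·mx = 2.5479 → 2.55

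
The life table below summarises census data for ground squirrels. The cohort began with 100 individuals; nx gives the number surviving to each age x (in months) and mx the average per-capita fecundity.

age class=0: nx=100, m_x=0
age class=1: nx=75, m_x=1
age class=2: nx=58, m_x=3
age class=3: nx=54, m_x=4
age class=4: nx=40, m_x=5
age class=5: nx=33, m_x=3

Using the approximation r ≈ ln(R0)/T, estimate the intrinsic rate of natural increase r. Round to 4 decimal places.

0.6566

lx = nx/n0 = nx/100: 1, 0.75, 0.58, 0.54, 0.4, 0.33
R0 = Σ lx·mx = 0 + 0.75 + 1.74 + 2.16 + 2 + 0.99 = 7.64
Σ x·lx·mx = 23.66; T = 23.66/7.64 = 3.09686…
r ≈ ln(R0)/T = ln(7.64)/3.09686… = 0.6566… → 0.6566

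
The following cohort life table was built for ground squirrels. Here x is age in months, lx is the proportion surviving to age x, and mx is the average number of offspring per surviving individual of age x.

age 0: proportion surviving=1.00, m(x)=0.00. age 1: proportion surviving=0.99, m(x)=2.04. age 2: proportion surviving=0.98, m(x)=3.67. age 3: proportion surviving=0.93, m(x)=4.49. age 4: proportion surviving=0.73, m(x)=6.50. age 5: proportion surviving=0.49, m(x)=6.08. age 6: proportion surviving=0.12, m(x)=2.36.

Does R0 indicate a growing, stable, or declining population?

growing

R0 = Σ lx·mx = 0 + 2.0196 + 3.5966 + 4.1757 + 4.745 + 2.9792 + 0.2832 = 17.7993
R0 > 1, so the population is growing.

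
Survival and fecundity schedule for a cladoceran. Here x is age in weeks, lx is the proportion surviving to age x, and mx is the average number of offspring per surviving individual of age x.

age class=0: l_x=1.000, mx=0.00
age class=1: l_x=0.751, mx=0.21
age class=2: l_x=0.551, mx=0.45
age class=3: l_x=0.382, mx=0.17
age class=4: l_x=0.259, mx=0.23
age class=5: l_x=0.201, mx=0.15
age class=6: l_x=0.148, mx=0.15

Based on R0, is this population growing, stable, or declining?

R0 = Σ lx·mx = 0 + 0.15771 + 0.24795 + 0.06494 + 0.05957 + 0.03015 + 0.0222 = 0.58252
R0 < 1, so the population is declining.

declining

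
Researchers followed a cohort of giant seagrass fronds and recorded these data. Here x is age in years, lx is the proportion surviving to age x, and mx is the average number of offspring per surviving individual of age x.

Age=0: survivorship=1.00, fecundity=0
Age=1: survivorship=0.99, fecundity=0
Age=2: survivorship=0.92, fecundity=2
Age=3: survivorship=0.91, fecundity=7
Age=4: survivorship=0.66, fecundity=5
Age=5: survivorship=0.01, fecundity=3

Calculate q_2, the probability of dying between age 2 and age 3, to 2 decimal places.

0.01

q_2 = (l_2 − l_3) / l_2 = (0.92 − 0.91) / 0.92
     = 0.01 / 0.92 = 0.01087… → 0.01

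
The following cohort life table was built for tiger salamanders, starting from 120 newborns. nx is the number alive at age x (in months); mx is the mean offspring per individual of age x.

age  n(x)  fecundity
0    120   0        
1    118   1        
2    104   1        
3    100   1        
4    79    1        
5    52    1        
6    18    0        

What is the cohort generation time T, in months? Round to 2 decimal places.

lx = nx/n0 = nx/120: 1, 0.98333…, 0.86667…, 0.83333…, 0.65833…, 0.43333…, 0.15
lx·mx: 0, 0.983333…, 0.866667…, 0.833333…, 0.658333…, 0.433333…, 0 → R0 = 3.775…
x·lx·mx: 0, 0.983333…, 1.733333…, 2.5…, 2.633333…, 2.166667…, 0 → Σ = 10.016667…
T = 10.016667… / 3.775… = 2.653422… → 2.65

2.65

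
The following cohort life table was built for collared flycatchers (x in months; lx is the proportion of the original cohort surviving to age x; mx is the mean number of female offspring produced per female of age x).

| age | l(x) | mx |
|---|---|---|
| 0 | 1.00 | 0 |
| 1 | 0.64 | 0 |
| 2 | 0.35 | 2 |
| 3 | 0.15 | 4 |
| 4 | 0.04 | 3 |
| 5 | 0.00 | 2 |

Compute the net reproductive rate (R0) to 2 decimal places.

1.42

lx·mx by age: 0, 0, 0.7, 0.6, 0.12, 0
R0 = Σ lx·mx = 1.42 → 1.42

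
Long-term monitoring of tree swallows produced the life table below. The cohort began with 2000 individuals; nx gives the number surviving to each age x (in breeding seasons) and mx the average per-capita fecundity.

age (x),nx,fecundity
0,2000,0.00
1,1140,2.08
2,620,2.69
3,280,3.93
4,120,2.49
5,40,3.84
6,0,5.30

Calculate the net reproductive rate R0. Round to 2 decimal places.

lx = nx/n0 = nx/2000: 1, 0.57, 0.31, 0.14, 0.06, 0.02, 0
lx·mx by age: 0, 1.1856, 0.8339, 0.5502, 0.1494, 0.0768, 0
R0 = Σ lx·mx = 2.7959 → 2.80

2.80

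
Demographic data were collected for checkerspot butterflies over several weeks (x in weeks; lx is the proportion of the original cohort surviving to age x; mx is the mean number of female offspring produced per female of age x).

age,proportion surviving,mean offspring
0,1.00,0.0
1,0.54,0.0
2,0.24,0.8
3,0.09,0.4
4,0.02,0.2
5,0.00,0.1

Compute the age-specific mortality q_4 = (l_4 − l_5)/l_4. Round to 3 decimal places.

1.000

q_4 = (l_4 − l_5) / l_4 = (0.02 − 0) / 0.02
     = 0.02 / 0.02 = 1 → 1.000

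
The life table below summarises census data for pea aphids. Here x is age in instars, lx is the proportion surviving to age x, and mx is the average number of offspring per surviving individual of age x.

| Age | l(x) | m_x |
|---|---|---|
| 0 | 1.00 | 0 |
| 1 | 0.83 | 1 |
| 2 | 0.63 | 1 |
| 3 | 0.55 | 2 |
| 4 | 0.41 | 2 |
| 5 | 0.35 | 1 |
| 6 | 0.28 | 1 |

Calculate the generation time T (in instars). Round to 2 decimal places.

lx·mx: 0, 0.83, 0.63, 1.1, 0.82, 0.35, 0.28 → R0 = 4.01
x·lx·mx: 0, 0.83, 1.26, 3.3, 3.28, 1.75, 1.68 → Σ = 12.1
T = 12.1 / 4.01 = 3.017456… → 3.02

3.02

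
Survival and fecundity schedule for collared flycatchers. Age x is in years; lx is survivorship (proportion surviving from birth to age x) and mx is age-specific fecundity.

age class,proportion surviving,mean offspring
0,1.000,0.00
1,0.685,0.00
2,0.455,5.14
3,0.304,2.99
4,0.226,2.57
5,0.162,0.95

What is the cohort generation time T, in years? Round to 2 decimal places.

lx·mx: 0, 0, 2.3387, 0.90896, 0.58082, 0.1539 → R0 = 3.98238
x·lx·mx: 0, 0, 4.6774, 2.72688, 2.32328, 0.7695 → Σ = 10.49706
T = 10.49706 / 3.98238 = 2.635876… → 2.64

2.64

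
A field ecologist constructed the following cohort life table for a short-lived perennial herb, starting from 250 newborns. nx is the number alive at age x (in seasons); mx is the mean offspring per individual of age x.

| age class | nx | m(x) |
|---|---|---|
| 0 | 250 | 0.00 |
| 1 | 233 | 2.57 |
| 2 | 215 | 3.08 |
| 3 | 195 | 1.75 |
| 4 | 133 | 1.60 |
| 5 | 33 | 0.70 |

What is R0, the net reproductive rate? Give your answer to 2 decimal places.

7.35

lx = nx/n0 = nx/250: 1, 0.932, 0.86, 0.78, 0.532, 0.132
lx·mx by age: 0, 2.39524, 2.6488, 1.365, 0.8512, 0.0924
R0 = Σ lx·mx = 7.35264 → 7.35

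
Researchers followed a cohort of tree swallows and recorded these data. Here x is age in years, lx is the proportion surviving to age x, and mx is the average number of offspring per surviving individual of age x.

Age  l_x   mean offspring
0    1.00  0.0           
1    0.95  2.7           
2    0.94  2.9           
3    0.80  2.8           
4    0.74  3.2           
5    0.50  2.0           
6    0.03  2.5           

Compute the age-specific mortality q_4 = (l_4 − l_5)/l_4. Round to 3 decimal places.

q_4 = (l_4 − l_5) / l_4 = (0.74 − 0.5) / 0.74
     = 0.24 / 0.74 = 0.324324… → 0.324

0.324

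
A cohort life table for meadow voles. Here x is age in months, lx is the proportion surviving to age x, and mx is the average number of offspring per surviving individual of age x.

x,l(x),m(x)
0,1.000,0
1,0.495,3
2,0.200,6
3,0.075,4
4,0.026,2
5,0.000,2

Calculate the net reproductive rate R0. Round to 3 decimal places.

3.037

lx·mx by age: 0, 1.485, 1.2, 0.3, 0.052, 0
R0 = Σ lx·mx = 3.037 → 3.037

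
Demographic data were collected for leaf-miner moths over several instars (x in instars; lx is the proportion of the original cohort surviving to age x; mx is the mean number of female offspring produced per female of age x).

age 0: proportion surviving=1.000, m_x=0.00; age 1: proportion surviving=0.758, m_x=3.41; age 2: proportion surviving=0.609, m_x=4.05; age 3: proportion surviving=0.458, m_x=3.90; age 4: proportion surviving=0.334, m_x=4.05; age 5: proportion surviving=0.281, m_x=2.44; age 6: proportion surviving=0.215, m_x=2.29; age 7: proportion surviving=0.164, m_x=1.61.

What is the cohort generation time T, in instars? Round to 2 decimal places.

lx·mx: 0, 2.58478, 2.46645, 1.7862, 1.3527, 0.68564, 0.49235, 0.26404 → R0 = 9.63216
x·lx·mx: 0, 2.58478, 4.9329, 5.3586, 5.4108, 3.4282, 2.9541, 1.84828 → Σ = 26.51766
T = 26.51766 / 9.63216 = 2.753034… → 2.75

2.75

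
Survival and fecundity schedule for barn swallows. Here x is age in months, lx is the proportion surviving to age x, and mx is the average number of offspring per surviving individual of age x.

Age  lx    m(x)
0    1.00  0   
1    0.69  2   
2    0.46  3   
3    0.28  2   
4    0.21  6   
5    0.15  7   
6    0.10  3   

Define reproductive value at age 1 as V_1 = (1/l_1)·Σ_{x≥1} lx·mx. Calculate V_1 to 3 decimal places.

8.594

lx·mx for x ≥ 1: 1.38, 1.38, 0.56, 1.26, 1.05, 0.3 → sum = 5.93
V_1 = 5.93 / l_1 = 5.93 / 0.69 = 8.594203… → 8.594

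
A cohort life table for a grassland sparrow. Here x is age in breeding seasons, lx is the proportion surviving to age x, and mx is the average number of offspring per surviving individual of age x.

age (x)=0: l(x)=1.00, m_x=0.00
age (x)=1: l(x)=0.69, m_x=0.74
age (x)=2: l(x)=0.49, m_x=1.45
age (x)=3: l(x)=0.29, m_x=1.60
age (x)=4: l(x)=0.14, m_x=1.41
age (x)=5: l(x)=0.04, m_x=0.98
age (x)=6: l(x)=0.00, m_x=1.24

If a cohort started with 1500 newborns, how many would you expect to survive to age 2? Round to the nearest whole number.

Expected survivors = N0 · l_2 = 1500 × 0.49 = 735 → 735

735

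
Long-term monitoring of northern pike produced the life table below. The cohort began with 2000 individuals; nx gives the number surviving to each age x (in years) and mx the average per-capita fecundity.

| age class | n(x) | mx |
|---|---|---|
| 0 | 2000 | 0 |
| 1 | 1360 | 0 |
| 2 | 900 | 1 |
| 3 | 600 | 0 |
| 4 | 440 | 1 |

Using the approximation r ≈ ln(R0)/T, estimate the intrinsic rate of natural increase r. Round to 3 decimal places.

lx = nx/n0 = nx/2000: 1, 0.68, 0.45, 0.3, 0.22
R0 = Σ lx·mx = 0 + 0 + 0.45 + 0 + 0.22 = 0.67
Σ x·lx·mx = 1.78; T = 1.78/0.67 = 2.65672…
r ≈ ln(R0)/T = ln(0.67)/2.65672… = -0.15074… → -0.151

-0.151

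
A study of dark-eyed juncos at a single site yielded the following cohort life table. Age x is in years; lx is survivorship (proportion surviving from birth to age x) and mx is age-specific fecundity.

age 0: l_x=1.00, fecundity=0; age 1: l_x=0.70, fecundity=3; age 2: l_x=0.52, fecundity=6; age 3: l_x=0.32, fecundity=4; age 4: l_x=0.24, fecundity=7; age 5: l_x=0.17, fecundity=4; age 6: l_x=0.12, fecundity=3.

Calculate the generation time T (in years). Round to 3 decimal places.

lx·mx: 0, 2.1, 3.12, 1.28, 1.68, 0.68, 0.36 → R0 = 9.22
x·lx·mx: 0, 2.1, 6.24, 3.84, 6.72, 3.4, 2.16 → Σ = 24.46
T = 24.46 / 9.22 = 2.652928… → 2.653

2.653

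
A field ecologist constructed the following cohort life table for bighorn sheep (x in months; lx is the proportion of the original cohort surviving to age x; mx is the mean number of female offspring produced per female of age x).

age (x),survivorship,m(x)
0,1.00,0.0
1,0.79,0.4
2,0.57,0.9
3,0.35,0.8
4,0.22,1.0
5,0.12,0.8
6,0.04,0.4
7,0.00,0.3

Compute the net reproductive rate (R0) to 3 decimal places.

lx·mx by age: 0, 0.316, 0.513, 0.28, 0.22, 0.096, 0.016, 0
R0 = Σ lx·mx = 1.441 → 1.441

1.441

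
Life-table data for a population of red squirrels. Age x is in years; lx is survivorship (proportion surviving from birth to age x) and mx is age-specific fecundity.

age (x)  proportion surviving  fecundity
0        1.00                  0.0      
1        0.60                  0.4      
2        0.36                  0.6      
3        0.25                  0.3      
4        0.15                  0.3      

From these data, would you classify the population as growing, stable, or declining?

declining

R0 = Σ lx·mx = 0 + 0.24 + 0.216 + 0.075 + 0.045 = 0.576
R0 < 1, so the population is declining.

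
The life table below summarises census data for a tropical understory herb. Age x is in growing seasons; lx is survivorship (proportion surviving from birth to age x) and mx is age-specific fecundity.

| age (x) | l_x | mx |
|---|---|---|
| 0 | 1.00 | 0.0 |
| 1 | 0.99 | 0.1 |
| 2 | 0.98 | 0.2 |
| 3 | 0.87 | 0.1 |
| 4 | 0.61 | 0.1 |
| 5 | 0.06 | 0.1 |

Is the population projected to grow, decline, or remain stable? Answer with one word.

R0 = Σ lx·mx = 0 + 0.099 + 0.196 + 0.087 + 0.061 + 0.006 = 0.449
R0 < 1, so the population is declining.

declining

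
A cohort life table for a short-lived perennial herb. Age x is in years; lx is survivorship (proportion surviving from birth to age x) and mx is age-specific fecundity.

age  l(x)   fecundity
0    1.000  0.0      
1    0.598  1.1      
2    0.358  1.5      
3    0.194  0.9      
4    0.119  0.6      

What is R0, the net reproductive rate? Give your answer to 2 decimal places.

lx·mx by age: 0, 0.6578, 0.537, 0.1746, 0.0714
R0 = Σ lx·mx = 1.4408 → 1.44

1.44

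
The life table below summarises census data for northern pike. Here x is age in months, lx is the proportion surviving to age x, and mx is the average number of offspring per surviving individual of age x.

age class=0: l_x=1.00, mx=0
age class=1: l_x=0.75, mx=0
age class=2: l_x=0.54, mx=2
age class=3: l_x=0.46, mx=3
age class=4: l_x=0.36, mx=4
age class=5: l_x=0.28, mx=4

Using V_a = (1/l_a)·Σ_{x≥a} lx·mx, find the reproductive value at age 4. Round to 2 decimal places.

7.11

lx·mx for x ≥ 4: 1.44, 1.12 → sum = 2.56
V_4 = 2.56 / l_4 = 2.56 / 0.36 = 7.111111… → 7.11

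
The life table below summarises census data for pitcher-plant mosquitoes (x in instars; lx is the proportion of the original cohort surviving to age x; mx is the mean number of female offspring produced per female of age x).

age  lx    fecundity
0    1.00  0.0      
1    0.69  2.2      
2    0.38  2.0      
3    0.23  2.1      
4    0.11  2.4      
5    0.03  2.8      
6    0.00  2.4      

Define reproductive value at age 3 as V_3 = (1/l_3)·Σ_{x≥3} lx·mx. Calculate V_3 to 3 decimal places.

lx·mx for x ≥ 3: 0.483, 0.264, 0.084, 0 → sum = 0.831
V_3 = 0.831 / l_3 = 0.831 / 0.23 = 3.613043… → 3.613

3.613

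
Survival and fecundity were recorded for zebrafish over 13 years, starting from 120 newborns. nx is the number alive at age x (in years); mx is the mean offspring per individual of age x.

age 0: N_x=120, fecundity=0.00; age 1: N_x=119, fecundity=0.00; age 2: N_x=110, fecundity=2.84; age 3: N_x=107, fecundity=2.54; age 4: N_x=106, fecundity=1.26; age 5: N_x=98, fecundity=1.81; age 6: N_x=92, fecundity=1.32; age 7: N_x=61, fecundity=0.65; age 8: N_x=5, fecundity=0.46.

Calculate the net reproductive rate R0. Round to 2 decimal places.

lx = nx/n0 = nx/120: 1, 0.99167…, 0.91667…, 0.89167…, 0.88333…, 0.81667…, 0.76667…, 0.50833…, 0.04167…
lx·mx by age: 0, 0, 2.603333…, 2.264833…, 1.113…, 1.478167…, 1.012…, 0.330417…, 0.019167…
R0 = Σ lx·mx = 8.820917… → 8.82

8.82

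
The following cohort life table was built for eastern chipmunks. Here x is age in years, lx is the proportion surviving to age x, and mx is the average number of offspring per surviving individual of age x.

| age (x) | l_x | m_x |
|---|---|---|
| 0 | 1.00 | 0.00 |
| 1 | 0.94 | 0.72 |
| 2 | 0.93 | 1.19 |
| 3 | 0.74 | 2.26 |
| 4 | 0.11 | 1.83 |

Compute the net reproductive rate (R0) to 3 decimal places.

lx·mx by age: 0, 0.6768, 1.1067, 1.6724, 0.2013
R0 = Σ lx·mx = 3.6572 → 3.657

3.657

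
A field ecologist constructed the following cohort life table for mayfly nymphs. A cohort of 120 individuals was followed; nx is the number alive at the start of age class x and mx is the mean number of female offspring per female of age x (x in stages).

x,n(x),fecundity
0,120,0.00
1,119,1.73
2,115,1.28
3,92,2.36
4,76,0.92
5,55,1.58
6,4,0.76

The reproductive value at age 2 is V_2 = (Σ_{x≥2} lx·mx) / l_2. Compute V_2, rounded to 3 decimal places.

lx = nx/n0 = nx/120: 1, 0.99167…, 0.95833…, 0.76667…, 0.63333…, 0.45833…, 0.03333…
lx·mx for x ≥ 2: 1.226667…, 1.809333…, 0.582667…, 0.724167…, 0.025333… → sum = 4.368167…
V_2 = 4.368167… / l_2 = 4.368167… / 0.958333… = 4.558087… → 4.558

4.558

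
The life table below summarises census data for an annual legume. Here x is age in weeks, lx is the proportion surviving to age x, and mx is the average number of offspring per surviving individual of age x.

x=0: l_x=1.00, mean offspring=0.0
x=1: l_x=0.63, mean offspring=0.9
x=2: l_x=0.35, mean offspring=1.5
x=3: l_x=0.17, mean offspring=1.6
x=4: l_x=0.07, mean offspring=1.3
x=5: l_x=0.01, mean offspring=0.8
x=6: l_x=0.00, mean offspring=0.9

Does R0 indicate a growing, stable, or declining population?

growing

R0 = Σ lx·mx = 0 + 0.567 + 0.525 + 0.272 + 0.091 + 0.008 + 0 = 1.463
R0 > 1, so the population is growing.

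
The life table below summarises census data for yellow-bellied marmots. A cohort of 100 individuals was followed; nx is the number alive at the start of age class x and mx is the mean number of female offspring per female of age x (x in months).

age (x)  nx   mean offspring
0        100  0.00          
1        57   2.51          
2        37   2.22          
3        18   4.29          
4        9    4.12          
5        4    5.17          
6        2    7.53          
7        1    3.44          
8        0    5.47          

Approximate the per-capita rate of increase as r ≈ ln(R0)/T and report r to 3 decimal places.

0.557

lx = nx/n0 = nx/100: 1, 0.57, 0.37, 0.18, 0.09, 0.04, 0.02, 0.01, 0
R0 = Σ lx·mx = 0 + 1.4307 + 0.8214 + 0.7722 + 0.3708 + 0.2068 + 0.1506 + 0.0344 + 0 = 3.7869
Σ x·lx·mx = 9.0517; T = 9.0517/3.7869 = 2.39027…
r ≈ ln(R0)/T = ln(3.7869)/2.39027… = 0.55707… → 0.557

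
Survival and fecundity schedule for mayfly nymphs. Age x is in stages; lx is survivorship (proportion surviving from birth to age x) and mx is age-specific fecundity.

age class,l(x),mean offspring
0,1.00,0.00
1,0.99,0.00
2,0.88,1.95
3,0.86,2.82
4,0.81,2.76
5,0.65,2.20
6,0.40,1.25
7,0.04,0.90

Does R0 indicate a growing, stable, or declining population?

R0 = Σ lx·mx = 0 + 0 + 1.716 + 2.4252 + 2.2356 + 1.43 + 0.5 + 0.036 = 8.3428
R0 > 1, so the population is growing.

growing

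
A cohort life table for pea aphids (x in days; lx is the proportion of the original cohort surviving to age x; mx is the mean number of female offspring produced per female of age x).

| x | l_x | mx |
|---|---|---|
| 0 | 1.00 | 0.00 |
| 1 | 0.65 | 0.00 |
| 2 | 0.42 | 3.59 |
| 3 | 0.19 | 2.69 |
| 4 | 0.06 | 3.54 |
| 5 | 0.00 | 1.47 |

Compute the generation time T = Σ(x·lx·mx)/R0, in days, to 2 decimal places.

2.42

lx·mx: 0, 0, 1.5078, 0.5111, 0.2124, 0 → R0 = 2.2313
x·lx·mx: 0, 0, 3.0156, 1.5333, 0.8496, 0 → Σ = 5.3985
T = 5.3985 / 2.2313 = 2.419442… → 2.42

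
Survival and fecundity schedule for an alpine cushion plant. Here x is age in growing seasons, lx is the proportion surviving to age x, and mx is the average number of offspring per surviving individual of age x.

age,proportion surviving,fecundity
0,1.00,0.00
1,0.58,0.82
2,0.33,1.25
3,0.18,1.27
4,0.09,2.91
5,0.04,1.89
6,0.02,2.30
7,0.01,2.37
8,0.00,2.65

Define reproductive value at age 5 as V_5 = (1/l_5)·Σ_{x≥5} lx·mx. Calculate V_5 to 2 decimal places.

lx·mx for x ≥ 5: 0.0756, 0.046, 0.0237, 0 → sum = 0.1453
V_5 = 0.1453 / l_5 = 0.1453 / 0.04 = 3.6325 → 3.63

3.63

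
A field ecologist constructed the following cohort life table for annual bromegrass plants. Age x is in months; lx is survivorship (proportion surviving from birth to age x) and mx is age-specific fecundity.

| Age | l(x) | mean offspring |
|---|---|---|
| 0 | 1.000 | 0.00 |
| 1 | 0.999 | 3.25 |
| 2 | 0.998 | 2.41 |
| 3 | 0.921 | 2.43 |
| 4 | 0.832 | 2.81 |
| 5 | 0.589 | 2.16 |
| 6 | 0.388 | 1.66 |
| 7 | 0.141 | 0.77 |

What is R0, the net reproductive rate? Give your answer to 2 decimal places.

lx·mx by age: 0, 3.24675, 2.40518, 2.23803, 2.33792, 1.27224, 0.64408, 0.10857
R0 = Σ lx·mx = 12.25277 → 12.25

12.25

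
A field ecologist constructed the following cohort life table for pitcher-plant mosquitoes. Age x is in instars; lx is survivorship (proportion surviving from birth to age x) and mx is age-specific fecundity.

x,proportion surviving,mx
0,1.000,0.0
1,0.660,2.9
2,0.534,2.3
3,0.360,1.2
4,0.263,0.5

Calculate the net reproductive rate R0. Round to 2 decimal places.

lx·mx by age: 0, 1.914, 1.2282, 0.432, 0.1315
R0 = Σ lx·mx = 3.7057 → 3.71

3.71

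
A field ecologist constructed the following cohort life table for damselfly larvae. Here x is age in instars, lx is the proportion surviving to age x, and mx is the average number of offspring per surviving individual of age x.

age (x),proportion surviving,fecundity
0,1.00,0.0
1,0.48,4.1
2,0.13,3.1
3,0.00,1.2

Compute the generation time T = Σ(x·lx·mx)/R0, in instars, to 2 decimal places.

1.17

lx·mx: 0, 1.968, 0.403, 0 → R0 = 2.371
x·lx·mx: 0, 1.968, 0.806, 0 → Σ = 2.774
T = 2.774 / 2.371 = 1.16997… → 1.17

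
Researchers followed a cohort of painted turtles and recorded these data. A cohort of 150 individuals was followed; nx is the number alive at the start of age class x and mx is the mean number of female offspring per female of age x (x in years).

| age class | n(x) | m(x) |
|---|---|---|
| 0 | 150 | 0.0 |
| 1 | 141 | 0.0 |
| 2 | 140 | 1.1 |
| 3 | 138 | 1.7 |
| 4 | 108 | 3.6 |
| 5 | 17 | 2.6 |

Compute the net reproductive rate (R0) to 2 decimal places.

lx = nx/n0 = nx/150: 1, 0.94, 0.93333…, 0.92, 0.72, 0.11333…
lx·mx by age: 0, 0, 1.026667…, 1.564, 2.592, 0.294667…
R0 = Σ lx·mx = 5.477333… → 5.48

5.48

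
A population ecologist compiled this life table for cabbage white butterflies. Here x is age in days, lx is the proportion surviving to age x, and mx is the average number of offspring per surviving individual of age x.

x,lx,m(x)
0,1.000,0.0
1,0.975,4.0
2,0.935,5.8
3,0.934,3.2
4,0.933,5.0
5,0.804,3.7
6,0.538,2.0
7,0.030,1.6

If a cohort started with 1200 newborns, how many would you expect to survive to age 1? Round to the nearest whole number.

1170

Expected survivors = N0 · l_1 = 1200 × 0.975 = 1170 → 1170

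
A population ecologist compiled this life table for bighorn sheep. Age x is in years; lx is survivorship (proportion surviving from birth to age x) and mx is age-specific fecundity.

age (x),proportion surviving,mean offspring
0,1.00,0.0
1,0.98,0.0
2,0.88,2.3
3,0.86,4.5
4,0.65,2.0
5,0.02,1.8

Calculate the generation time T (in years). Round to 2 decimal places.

2.91

lx·mx: 0, 0, 2.024, 3.87, 1.3, 0.036 → R0 = 7.23
x·lx·mx: 0, 0, 4.048, 11.61, 5.2, 0.18 → Σ = 21.038
T = 21.038 / 7.23 = 2.90982… → 2.91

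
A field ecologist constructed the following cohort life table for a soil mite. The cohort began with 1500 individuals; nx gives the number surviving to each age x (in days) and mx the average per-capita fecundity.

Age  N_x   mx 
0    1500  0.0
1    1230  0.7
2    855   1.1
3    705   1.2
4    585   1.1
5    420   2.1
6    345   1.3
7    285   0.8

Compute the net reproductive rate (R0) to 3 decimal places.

lx = nx/n0 = nx/1500: 1, 0.82, 0.57, 0.47, 0.39, 0.28, 0.23, 0.19
lx·mx by age: 0, 0.574, 0.627, 0.564, 0.429, 0.588, 0.299, 0.152
R0 = Σ lx·mx = 3.233 → 3.233

3.233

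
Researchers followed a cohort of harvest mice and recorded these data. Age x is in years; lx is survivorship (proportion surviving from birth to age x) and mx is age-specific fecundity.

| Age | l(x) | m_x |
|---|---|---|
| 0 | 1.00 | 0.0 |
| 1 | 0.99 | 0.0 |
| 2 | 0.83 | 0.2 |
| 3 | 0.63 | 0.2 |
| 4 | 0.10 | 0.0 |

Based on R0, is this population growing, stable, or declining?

R0 = Σ lx·mx = 0 + 0 + 0.166 + 0.126 + 0 = 0.292
R0 < 1, so the population is declining.

declining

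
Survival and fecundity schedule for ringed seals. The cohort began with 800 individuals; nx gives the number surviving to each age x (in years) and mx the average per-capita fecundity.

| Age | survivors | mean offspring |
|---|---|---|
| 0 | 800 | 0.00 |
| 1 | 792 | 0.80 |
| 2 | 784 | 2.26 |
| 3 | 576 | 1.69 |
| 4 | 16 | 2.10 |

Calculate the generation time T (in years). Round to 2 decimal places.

2.12

lx = nx/n0 = nx/800: 1, 0.99, 0.98, 0.72, 0.02
lx·mx: 0, 0.792, 2.2148, 1.2168, 0.042 → R0 = 4.2656
x·lx·mx: 0, 0.792, 4.4296, 3.6504, 0.168 → Σ = 9.04
T = 9.04 / 4.2656 = 2.11928… → 2.12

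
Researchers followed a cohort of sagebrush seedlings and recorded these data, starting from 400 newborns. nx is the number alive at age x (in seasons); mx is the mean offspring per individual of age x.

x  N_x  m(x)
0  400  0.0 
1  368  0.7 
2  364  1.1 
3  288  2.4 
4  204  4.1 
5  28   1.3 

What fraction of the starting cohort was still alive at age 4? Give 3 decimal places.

l_4 = n_4/n_0 = 204/400 = 0.51 → 0.510

0.510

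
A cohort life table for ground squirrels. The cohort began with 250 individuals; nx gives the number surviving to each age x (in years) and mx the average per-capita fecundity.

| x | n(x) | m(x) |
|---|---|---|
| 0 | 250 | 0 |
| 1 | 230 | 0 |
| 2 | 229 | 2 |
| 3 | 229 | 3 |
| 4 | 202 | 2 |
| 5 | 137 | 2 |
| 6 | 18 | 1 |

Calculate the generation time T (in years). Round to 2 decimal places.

3.30

lx = nx/n0 = nx/250: 1, 0.92, 0.916, 0.916, 0.808, 0.548, 0.072
lx·mx: 0, 0, 1.832, 2.748, 1.616, 1.096, 0.072 → R0 = 7.364
x·lx·mx: 0, 0, 3.664, 8.244, 6.464, 5.48, 0.432 → Σ = 24.284
T = 24.284 / 7.364 = 3.297664… → 3.30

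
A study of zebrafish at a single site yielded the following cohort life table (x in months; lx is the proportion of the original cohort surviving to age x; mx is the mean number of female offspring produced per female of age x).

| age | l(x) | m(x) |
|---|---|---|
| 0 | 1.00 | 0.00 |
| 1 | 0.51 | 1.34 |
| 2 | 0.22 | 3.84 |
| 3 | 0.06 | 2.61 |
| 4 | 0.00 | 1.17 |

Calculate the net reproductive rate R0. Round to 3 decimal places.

lx·mx by age: 0, 0.6834, 0.8448, 0.1566, 0
R0 = Σ lx·mx = 1.6848 → 1.685

1.685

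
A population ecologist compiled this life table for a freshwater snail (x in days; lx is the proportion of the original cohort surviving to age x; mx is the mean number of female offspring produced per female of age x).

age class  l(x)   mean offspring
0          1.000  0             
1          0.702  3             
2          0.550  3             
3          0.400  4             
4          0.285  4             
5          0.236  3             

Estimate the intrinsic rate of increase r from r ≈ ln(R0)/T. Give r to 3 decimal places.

R0 = Σ lx·mx = 0 + 2.106 + 1.65 + 1.6 + 1.14 + 0.708 = 7.204
Σ x·lx·mx = 18.306; T = 18.306/7.204 = 2.54109…
r ≈ ln(R0)/T = ln(7.204)/2.54109… = 0.77708… → 0.777

0.777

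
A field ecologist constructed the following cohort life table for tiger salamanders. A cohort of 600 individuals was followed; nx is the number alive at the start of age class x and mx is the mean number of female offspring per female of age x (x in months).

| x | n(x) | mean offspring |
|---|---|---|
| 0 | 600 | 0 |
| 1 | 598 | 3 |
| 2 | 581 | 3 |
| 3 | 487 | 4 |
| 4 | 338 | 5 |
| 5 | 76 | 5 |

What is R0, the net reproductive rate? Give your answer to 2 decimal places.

lx = nx/n0 = nx/600: 1, 0.99667…, 0.96833…, 0.81167…, 0.56333…, 0.12667…
lx·mx by age: 0, 2.99…, 2.905…, 3.246667…, 2.816667…, 0.633333…
R0 = Σ lx·mx = 12.591667… → 12.59

12.59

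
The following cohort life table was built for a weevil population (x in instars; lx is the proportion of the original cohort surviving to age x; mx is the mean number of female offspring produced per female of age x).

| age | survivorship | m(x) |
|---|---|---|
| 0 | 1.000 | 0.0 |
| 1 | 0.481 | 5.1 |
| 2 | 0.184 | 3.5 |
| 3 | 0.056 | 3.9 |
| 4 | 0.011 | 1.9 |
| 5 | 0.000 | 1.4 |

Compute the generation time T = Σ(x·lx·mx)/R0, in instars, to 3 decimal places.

1.343

lx·mx: 0, 2.4531, 0.644, 0.2184, 0.0209, 0 → R0 = 3.3364
x·lx·mx: 0, 2.4531, 1.288, 0.6552, 0.0836, 0 → Σ = 4.4799
T = 4.4799 / 3.3364 = 1.342735… → 1.343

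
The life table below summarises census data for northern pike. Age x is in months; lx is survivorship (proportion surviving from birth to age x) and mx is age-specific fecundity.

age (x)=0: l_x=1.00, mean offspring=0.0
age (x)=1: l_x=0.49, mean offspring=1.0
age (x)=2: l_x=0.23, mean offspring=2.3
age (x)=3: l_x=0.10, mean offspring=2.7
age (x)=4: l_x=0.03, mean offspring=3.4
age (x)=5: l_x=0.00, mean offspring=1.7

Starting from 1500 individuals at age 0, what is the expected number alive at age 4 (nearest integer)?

45

Expected survivors = N0 · l_4 = 1500 × 0.03 = 45 → 45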